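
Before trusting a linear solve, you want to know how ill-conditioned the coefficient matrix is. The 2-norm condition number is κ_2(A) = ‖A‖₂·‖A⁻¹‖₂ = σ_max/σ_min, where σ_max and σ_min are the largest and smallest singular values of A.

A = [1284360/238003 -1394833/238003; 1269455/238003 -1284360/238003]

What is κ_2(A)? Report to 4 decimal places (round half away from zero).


56.6000

M = AᵀA = [3877641625/67354849 -4068852480/67354849; -4068852480/67354849 4274839129/67354849]. tr(M)=9693794/80089, det(M)=366025/80089
eigenvalues of AᵀA: λ = (tr ± √(tr²−4·det))/2 = 121, 3025/80089
σ_max=√121=11, σ_min=√(3025/80089)=(55/283) → κ = 56.6000


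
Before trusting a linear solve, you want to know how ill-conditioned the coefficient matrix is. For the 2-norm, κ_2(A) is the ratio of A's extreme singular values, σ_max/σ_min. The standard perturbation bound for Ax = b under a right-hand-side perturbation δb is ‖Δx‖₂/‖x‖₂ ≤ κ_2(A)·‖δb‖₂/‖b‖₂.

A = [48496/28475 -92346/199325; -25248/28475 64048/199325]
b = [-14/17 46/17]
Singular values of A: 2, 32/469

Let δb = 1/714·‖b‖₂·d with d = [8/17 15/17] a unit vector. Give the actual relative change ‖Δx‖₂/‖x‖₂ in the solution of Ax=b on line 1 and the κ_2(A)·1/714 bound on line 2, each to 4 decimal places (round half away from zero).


0.0020
0.0411

from the listed singular values, σ₁ = 2, σ_n = 32/469
κ = σ_max/σ_min = 2/(32/469) = 29.3125
perturbation bound = 29.3125·1/714 = 0.0411
solve Ax = b  →  x = [7.2475 28.4200]
‖b‖ = 2.8284, ‖x‖ = 29.3296
re-solving with b+δb shifts x by Δx of norm 0.0581
relative error = 0.0020
realised/bound (from unrounded values) ≈ 0.0482


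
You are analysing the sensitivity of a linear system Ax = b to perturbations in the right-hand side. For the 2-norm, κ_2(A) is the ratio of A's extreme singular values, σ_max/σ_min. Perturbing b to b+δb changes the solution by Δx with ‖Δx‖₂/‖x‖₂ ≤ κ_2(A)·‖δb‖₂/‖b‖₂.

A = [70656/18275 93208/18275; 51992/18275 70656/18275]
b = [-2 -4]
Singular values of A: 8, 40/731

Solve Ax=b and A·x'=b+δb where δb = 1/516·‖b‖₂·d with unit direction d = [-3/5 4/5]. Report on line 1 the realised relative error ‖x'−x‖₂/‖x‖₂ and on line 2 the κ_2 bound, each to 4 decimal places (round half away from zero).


0.0043
0.2833

σ_max = 8, σ_min = 40/731
κ_2(A) = 8 / (40/731) = 146.2000
κ_2(A)·‖δb‖/‖b‖ = 0.2833
solve Ax = b  →  x = [28.9400 -22.3300]
‖b‖ = 4.4721, ‖x‖ = 36.5534
re-solving with b+δb shifts x by Δx of norm 0.1584
dividing the unrounded norms, ‖Δx‖/‖x‖ = 0.0043
realised/bound (from unrounded values) ≈ 0.0153


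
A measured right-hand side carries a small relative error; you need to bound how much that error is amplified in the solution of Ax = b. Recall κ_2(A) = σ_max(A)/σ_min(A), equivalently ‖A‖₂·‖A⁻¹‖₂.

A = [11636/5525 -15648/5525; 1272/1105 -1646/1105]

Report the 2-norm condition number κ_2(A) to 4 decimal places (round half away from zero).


130.0000

form AᵀA = [608464/105625 -811152/105625; -811152/105625 1081636/105625] with trace 67604/4225 and determinant 64/4225
λ_max, λ_min = (67604/4225 ± √4569219216/17850625)/2 = 16, 4/4225
κ_2(A) = √(λ_max/λ_min) = √(16 / (4/4225)) = 130.0000


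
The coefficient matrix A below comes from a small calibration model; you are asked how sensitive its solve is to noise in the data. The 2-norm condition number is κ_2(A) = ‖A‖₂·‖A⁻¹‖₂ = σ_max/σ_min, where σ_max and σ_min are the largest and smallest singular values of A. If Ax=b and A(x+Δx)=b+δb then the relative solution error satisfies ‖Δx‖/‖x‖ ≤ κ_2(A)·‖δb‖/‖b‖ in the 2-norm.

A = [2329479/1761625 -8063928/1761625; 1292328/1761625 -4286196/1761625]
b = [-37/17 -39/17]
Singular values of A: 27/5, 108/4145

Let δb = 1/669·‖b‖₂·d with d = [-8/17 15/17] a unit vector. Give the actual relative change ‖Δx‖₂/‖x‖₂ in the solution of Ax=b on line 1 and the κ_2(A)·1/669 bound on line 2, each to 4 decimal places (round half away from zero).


0.0047
0.3098

from the listed singular values, σ₁ = 27/5, σ_n = 108/4145
κ_2(A) = (27/5) / (108/4145) = 207.2500
worst-case relative error ≤ 207.2500 × 1/669 = 0.3098
solve Ax = b  →  x = [-37.0000 -10.2130]
‖b‖ = 3.1623, ‖x‖ = 38.3837
re-solving with b+δb shifts x by Δx of norm 0.1814
relative error = 0.0047
realised/bound (from unrounded values) ≈ 0.0153


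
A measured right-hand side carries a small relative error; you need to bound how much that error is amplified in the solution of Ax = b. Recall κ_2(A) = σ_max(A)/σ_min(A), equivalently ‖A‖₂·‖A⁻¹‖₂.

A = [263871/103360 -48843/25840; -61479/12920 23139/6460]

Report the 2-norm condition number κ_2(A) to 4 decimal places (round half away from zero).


304.0000

M = AᵀA = [215589357/7393280 -40422321/1848320; -40422321/1848320 7579413/462080]. tr(M)=67371993/1478656, det(M)=531441/23658496
solving λ² − 67371993/1478656·λ + 531441/23658496 = 0 gives λ = 729/16, 729/1478656
κ_2(A) = √(λ_max/λ_min) = √((729/16) / (729/1478656)) = 304.0000


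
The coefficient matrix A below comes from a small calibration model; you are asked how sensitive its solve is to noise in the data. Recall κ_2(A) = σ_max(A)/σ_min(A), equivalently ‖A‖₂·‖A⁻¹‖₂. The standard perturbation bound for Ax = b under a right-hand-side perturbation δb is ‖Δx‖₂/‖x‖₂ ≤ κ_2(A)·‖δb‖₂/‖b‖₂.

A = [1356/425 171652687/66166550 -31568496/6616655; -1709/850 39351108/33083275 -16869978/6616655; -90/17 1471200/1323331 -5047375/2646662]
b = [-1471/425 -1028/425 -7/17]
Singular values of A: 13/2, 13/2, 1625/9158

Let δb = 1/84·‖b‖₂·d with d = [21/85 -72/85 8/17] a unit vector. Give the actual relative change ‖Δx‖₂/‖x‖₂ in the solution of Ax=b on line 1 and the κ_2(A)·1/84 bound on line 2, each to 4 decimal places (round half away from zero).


σ_max = 13/2, σ_min = 1625/9158
condition number: (13/2) ÷ (1625/9158) = 36.6320
perturbation bound = 36.6320·1/84 = 0.4361
solve Ax = b  →  x = [-0.0947 4.6775 3.2055]
‖b‖₂ = 4.2426 and ‖x‖₂ = 5.6713
Δx = A⁻¹·δb where δb = 1/84·4.2426·d; ‖Δx‖ = 0.2846
dividing the unrounded norms, ‖Δx‖/‖x‖ = 0.0502
so the bound overstates the realised error by a factor of ≈ 8.6888 (computed from the unrounded values)

0.0502
0.4361


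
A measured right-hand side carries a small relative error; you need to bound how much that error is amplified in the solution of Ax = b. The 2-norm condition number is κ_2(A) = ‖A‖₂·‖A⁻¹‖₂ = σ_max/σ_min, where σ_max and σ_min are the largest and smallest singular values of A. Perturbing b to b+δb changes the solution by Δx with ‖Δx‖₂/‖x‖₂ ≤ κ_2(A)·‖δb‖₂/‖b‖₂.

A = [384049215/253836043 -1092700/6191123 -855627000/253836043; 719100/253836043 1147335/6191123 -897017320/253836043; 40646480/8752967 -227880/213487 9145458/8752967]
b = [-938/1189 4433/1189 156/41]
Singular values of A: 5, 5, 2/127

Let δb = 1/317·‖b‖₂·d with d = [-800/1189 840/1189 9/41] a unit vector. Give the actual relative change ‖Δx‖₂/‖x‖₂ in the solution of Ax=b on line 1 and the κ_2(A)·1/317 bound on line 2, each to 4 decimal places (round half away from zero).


largest singular value 5, smallest 2/127
κ_2(A) = 5 / (2/127) = 317.5000
bound on ‖Δx‖/‖x‖: κ·ε = 317.5000·1/317 = 1.0016
solve Ax = b  →  x = [55.0551 247.6732 11.9774]
‖b‖ = 5.3852, ‖x‖ = 254.0010
with δb = [-0.0114 0.0120 0.0037], A·Δx = δb → ‖Δx‖ = 1.0787
dividing the unrounded norms, ‖Δx‖/‖x‖ = 0.0042
tightness: 0.0042 against a bound of 1.0016 (unrounded ratio ≈ 0.0042)

0.0042
1.0016


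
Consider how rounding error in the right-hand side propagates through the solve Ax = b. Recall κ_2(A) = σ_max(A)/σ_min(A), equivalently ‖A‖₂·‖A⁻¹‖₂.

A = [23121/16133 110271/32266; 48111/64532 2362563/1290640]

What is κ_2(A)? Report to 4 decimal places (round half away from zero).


form AᵀA = [37605393/14409616 1804835277/288192320; 1804835277/288192320 86633956521/5763846400] with trace 601633809/34105600 and determinant 194481/34105600
eigenvalues of AᵀA: λ = (tr ± √(tr²−4·det))/2 = 441/25, 441/1364224
σ_max=√(441/25)=(21/5), σ_min=√(441/1364224)=(21/1168) → κ = 233.6000

233.6000


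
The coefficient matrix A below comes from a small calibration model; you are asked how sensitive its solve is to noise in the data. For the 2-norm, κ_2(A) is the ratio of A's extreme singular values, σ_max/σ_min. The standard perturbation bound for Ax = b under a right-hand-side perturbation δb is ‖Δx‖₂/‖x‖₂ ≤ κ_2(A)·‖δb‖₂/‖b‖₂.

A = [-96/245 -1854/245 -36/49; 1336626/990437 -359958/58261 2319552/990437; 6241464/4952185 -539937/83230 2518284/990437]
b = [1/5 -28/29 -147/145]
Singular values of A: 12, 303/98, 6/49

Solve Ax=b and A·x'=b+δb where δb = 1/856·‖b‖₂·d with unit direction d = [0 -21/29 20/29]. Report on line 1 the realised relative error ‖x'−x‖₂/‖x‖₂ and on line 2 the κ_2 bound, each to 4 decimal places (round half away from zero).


0.0404
0.1145

largest singular value 12, smallest 6/49
condition number: 12 ÷ (6/49) = 98.0000
perturbation bound = 98.0000·1/856 = 0.1145
solve Ax = b  →  x = [-0.1571 0.0103 -0.2946]
‖b‖₂ = 1.4142 and ‖x‖₂ = 0.3340
Δx = A⁻¹·δb where δb = 1/856·1.4142·d; ‖Δx‖ = 0.0135
realised ‖Δx‖/‖x‖ = 0.0404
so the bound overstates the realised error by a factor of ≈ 2.8340 (computed from the unrounded values)


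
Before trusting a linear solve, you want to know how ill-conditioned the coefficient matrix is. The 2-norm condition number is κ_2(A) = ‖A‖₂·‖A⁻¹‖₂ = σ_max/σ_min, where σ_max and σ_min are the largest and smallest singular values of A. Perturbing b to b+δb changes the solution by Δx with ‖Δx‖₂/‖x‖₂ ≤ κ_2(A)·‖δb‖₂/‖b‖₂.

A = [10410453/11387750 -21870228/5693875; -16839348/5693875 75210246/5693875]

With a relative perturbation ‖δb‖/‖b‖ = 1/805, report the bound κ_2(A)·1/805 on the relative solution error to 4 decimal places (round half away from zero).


AᵀA = [48492959841/5060716100 -2154663018/50607161; -2154663018/50607161 239410262484/1265179025]; tr = 24539853897/123432100, det = 395254161/771450625
λ_max, λ_min = (24539853897/123432100 ± √24086928222935418681/609419332416400)/2 = 19881/100, 79524/30858025
κ_2(A) = √(λ_max/λ_min) = √((19881/100) / (79524/30858025)) = 277.7500
worst-case relative error ≤ 277.7500 × 1/805 = 0.3450

0.3450


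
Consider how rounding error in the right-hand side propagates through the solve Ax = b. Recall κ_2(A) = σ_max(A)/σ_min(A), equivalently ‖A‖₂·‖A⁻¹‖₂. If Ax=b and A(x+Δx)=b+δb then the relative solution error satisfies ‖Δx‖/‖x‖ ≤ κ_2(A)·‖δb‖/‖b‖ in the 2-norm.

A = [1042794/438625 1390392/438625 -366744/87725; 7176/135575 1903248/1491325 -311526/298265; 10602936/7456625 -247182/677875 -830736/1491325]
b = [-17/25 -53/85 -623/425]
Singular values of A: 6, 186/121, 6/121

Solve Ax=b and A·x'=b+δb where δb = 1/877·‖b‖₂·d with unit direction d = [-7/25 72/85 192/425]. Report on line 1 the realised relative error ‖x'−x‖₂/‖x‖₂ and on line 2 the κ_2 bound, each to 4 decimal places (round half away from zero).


0.0020
0.1380

from the listed singular values, σ₁ = 6, σ_n = 6/121
condition number: 6 ÷ (6/121) = 121.0000
bound on ‖Δx‖/‖x‖: κ·ε = 121.0000·1/877 = 0.1380
solve Ax = b  →  x = [-9.3515 -11.3844 -13.7874]
2-norm of b is 1.7321; of x, 20.1778
re-solving with b+δb shifts x by Δx of norm 0.0398
realised ‖Δx‖/‖x‖ = 0.0020
so the bound overstates the realised error by a factor of ≈ 69.8981 (computed from the unrounded values)


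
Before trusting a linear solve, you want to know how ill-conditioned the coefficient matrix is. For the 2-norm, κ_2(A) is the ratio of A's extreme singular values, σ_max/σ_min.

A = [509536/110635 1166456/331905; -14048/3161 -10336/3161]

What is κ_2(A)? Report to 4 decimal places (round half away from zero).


114.4500

M = AᵀA = [596166656/14554225 1341214976/43662675; 1341214976/43662675 3018373696/130988025]. tr(M)=335354944/5239521, det(M)=1638400/5239521
char-poly roots: 64 and 25600/5239521
so κ_2 = √(64 / (25600/5239521)) = 114.4500


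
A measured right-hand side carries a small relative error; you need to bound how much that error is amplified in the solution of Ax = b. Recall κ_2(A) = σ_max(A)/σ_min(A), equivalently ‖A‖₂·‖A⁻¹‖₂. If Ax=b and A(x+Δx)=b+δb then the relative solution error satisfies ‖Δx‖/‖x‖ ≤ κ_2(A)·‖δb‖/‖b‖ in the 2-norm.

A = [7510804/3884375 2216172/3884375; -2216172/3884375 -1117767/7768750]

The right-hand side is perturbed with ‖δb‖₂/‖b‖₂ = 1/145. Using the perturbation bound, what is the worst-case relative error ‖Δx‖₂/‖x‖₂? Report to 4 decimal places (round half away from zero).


0.6429

M = AᵀA = [98117752096/24141390625 28614104778/24141390625; 28614104778/24141390625 33432122241/96565562500]. tr(M)=681445009/154504900, det(M)=86436/38626225
eigenvalues of AᵀA: λ = (tr ± √(tr²−4·det))/2 = 441/100, 784/1545049
σ_max=√(441/100)=(21/10), σ_min=√(784/1545049)=(28/1243) → κ = 93.2250
worst-case relative error ≤ 93.2250 × 1/145 = 0.6429


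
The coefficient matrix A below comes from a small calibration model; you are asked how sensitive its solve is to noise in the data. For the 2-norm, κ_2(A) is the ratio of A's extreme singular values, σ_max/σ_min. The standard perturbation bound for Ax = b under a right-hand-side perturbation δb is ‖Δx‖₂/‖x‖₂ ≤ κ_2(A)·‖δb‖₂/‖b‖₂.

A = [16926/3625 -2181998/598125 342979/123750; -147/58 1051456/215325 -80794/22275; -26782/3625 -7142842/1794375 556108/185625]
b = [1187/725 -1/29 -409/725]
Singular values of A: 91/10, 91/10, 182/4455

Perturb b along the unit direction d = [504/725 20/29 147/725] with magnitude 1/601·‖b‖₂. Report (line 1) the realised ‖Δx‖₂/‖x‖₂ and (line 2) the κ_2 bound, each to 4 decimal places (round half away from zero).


σ_max = 91/10, σ_min = 182/4455
condition number: (91/10) ÷ (182/4455) = 222.7500
bound on ‖Δx‖/‖x‖: κ·ε = 222.7500·1/601 = 0.3706
solve Ax = b  →  x = [0.1437 14.6395 19.6179]
2-norm of b is 1.7321; of x, 24.4785
Δx = A⁻¹·δb where δb = 1/601·1.7321·d; ‖Δx‖ = 0.0705
realised ‖Δx‖/‖x‖ = 0.0029
realised/bound (from unrounded values) ≈ 0.0078

0.0029
0.3706


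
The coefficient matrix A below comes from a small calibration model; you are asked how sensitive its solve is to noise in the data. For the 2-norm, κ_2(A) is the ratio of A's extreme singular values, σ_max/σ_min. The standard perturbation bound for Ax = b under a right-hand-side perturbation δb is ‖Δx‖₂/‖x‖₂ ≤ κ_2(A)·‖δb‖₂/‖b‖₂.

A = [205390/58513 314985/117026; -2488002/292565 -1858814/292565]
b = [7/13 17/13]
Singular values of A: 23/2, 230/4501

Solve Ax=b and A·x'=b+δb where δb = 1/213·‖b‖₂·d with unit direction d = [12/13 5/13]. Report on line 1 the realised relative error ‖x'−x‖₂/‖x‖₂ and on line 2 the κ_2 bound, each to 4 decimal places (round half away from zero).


0.0066
1.0566

largest singular value 23/2, smallest 230/4501
κ = σ_max/σ_min = (23/2)/(230/4501) = 225.0500
worst-case relative error ≤ 225.0500 × 1/213 = 1.0566
solve Ax = b  →  x = [-11.8113 15.6035]
‖b‖ = 1.4142, ‖x‖ = 19.5698
δb = ε·‖b‖·d = [0.0061 0.0026]; solving A·Δx = δb gives ‖Δx‖ = 0.1299
relative error = 0.0066
realised/bound (from unrounded values) ≈ 0.0063


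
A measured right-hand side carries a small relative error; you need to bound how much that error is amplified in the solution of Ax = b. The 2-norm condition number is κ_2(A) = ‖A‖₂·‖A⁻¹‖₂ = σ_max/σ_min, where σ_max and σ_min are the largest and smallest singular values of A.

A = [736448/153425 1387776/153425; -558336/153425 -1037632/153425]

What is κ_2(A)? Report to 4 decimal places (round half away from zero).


361.0000

M = AᵀA = [34163789824/941569225 2562195456/37662769; 2562195456/37662769 120104095744/941569225]. tr(M)=533798912/3258025, det(M)=16777216/81450625
eigenvalues of AᵀA: λ = (tr ± √(tr²−4·det))/2 = 4096/25, 4096/3258025
κ_2(A) = √(λ_max/λ_min) = √((4096/25) / (4096/3258025)) = 361.0000


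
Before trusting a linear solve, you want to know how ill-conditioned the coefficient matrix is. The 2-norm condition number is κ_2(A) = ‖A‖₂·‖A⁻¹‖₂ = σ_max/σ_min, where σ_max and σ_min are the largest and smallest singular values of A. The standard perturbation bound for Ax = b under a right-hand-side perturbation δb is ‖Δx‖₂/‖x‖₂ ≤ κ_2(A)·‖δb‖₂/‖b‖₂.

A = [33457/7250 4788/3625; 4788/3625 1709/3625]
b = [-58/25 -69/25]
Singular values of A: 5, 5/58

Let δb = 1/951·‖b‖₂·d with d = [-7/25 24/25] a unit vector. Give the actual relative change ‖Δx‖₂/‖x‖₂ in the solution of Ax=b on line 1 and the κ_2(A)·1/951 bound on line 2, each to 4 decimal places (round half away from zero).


0.0019
0.0610

σ_max = 5, σ_min = 5/58
κ = σ_max/σ_min = 5/(5/58) = 58.0000
worst-case relative error ≤ 58.0000 × 1/951 = 0.0610
solve Ax = b  →  x = [5.9200 -22.4400]
‖b‖₂ = 3.6056 and ‖x‖₂ = 23.2078
δb = ε·‖b‖·d = [-0.0011 0.0036]; solving A·Δx = δb gives ‖Δx‖ = 0.0440
realised ‖Δx‖/‖x‖ = 0.0019
realised/bound (from unrounded values) ≈ 0.0311


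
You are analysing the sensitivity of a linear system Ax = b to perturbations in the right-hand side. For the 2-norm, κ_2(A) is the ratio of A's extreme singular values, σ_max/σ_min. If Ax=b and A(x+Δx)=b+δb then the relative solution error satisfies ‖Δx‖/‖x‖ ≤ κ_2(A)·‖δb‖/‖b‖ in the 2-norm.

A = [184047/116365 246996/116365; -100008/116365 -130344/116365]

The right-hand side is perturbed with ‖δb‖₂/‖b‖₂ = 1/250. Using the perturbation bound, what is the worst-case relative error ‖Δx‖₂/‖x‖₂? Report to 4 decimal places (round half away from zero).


0.6845

M = AᵀA = [151816257/46854025 202402476/46854025; 202402476/46854025 269884368/46854025]. tr(M)=16868025/1874161, det(M)=5184/1874161
char-poly roots: 9 and 576/1874161
so κ_2 = √(9 / (576/1874161)) = 171.1250
worst-case relative error ≤ 171.1250 × 1/250 = 0.6845


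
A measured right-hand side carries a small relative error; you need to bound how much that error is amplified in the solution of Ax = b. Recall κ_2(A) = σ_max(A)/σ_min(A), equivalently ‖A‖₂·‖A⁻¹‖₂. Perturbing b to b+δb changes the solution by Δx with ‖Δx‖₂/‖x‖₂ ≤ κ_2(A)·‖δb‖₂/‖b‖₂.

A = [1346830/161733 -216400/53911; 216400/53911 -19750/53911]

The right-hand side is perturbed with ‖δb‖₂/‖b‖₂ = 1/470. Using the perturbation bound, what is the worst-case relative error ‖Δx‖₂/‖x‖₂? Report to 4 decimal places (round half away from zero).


form AᵀA = [1017483700/11906037 -138496000/3968679; -138496000/3968679 21492500/1322893] with trace 93147400/915849 and determinant 156250000/915849
λ_max, λ_min = (93147400/915849 ± √8104032501760000/838779390801)/2 = 100, 1562500/915849
σ_max=√100=10, σ_min=√(1562500/915849)=(1250/957) → κ = 7.6560
worst-case relative error ≤ 7.6560 × 1/470 = 0.0163

0.0163


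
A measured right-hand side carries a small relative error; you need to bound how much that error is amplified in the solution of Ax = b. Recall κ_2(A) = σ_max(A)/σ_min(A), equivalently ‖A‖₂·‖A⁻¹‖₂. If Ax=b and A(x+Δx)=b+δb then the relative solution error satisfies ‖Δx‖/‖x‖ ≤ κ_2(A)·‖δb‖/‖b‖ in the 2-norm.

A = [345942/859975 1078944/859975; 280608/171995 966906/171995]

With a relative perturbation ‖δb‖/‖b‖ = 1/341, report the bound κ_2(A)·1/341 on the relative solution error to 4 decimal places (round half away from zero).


0.4921

M = AᵀA = [1242235044/439950625 4257163008/439950625; 4257163008/439950625 14596549956/439950625]. tr(M)=25342056/703921, det(M)=32400/703921
char-poly roots: 36 and 900/703921
σ_max=√36=6, σ_min=√(900/703921)=(30/839) → κ = 167.8000
κ_2(A)·‖δb‖/‖b‖ = 0.4921


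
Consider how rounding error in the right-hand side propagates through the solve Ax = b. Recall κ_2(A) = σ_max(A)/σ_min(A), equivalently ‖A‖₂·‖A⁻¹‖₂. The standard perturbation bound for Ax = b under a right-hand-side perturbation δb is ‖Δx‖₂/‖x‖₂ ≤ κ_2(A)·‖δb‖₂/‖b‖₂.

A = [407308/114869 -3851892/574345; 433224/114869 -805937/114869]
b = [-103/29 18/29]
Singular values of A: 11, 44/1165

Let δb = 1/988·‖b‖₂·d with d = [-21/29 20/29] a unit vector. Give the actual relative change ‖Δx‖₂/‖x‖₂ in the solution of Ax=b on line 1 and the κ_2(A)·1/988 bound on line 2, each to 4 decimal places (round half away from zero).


σ_max = 11, σ_min = 44/1165
κ_2(A) = 11 / (44/1165) = 291.2500
κ_2(A)·‖δb‖/‖b‖ = 0.2948
solve Ax = b  →  x = [70.0013 37.5401]
2-norm of b is 3.6056; of x, 79.4320
Δx = A⁻¹·δb where δb = 1/988·3.6056·d; ‖Δx‖ = 0.0966
realised ‖Δx‖/‖x‖ = 0.0012
so the bound overstates the realised error by a factor of ≈ 242.3353 (computed from the unrounded values)

0.0012
0.2948


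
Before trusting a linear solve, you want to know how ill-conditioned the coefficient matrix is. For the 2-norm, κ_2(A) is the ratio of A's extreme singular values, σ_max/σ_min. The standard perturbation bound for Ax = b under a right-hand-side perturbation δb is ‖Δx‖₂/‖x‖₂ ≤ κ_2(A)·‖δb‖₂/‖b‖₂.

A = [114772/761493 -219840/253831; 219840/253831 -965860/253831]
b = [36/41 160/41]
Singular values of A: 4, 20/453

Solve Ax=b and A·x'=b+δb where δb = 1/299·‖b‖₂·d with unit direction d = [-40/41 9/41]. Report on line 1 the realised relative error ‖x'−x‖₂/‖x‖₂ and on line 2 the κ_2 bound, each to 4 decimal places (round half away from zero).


σ_max = 4, σ_min = 20/453
κ_2(A) = 4 / (20/453) = 90.6000
perturbation bound = 90.6000·1/299 = 0.3030
solve Ax = b  →  x = [0.2195 -0.9756]
2-norm of b is 4.0000; of x, 1.0000
Δx = A⁻¹·δb where δb = 1/299·4.0000·d; ‖Δx‖ = 0.3030
dividing the unrounded norms, ‖Δx‖/‖x‖ = 0.3030
tightness: 0.3030 against a bound of 0.3030; the bound is attained (ratio 1)

0.3030
0.3030


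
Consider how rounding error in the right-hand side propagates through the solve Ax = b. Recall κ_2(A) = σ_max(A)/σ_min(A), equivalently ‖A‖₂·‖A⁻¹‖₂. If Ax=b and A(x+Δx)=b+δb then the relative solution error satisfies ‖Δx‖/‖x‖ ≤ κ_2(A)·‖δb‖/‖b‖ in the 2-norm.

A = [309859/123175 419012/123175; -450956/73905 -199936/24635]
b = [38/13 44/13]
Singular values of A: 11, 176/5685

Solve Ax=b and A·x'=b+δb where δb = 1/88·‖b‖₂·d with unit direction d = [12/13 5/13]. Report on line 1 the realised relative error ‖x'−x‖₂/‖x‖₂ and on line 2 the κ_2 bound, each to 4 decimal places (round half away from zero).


0.0127
4.0376

largest singular value 11, smallest 176/5685
condition number: 11 ÷ (176/5685) = 355.3125
κ_2(A)·‖δb‖/‖b‖ = 4.0376
solve Ax = b  →  x = [-103.4727 77.3773]
‖b‖ = 4.4721, ‖x‖ = 129.2047
δb = ε·‖b‖·d = [0.0469 0.0195]; solving A·Δx = δb gives ‖Δx‖ = 1.6415
realised ‖Δx‖/‖x‖ = 0.0127
so the bound overstates the realised error by a factor of ≈ 317.8015 (computed from the unrounded values)


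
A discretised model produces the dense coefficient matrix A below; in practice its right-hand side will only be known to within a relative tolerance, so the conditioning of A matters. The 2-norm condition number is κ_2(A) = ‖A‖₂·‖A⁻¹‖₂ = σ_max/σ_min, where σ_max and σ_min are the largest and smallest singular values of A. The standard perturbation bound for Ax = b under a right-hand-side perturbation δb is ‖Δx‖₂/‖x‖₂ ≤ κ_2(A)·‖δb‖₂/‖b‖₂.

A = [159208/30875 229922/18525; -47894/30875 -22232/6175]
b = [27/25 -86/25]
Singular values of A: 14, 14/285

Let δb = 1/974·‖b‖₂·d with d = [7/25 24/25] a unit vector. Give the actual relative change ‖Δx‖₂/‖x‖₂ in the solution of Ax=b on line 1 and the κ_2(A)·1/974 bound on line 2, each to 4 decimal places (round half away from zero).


from the listed singular values, σ₁ = 14, σ_n = 14/285
condition number: 14 ÷ (14/285) = 285.0000
bound on ‖Δx‖/‖x‖: κ·ε = 285.0000·1/974 = 0.2926
solve Ax = b  →  x = [56.4286 -23.3571]
2-norm of b is 3.6056; of x, 61.0716
Δx = A⁻¹·δb where δb = 1/974·3.6056·d; ‖Δx‖ = 0.0754
relative error = 0.0012
realised/bound (from unrounded values) ≈ 0.0042

0.0012
0.2926


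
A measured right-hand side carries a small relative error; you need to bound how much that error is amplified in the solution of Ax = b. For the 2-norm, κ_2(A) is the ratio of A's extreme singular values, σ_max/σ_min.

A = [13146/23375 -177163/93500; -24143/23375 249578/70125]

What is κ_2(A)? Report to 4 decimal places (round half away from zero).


M = AᵀA = [522977/378125 -10757509/2268750; -10757509/2268750 885195437/54450000]. tr(M)=7684033/435600, det(M)=2401/1210000
eigenvalues of AᵀA: λ = (tr ± √(tr²−4·det))/2 = 441/25, 49/435600
σ_max=√(441/25)=(21/5), σ_min=√(49/435600)=(7/660) → κ = 396.0000

396.0000


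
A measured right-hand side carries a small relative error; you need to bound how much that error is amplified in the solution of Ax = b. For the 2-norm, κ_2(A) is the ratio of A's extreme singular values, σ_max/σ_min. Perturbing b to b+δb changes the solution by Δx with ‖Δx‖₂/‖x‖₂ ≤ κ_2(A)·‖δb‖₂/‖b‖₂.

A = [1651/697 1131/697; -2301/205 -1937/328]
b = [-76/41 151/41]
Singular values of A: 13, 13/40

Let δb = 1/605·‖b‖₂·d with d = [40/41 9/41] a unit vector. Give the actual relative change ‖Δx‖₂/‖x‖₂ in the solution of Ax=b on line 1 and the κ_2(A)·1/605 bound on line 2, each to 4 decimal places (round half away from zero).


largest singular value 13, smallest 13/40
condition number: 13 ÷ (13/40) = 40.0000
perturbation bound = 40.0000·1/605 = 0.0661
solve Ax = b  →  x = [1.1765 -2.8597]
‖b‖ = 4.1231, ‖x‖ = 3.0923
Δx = A⁻¹·δb where δb = 1/605·4.1231·d; ‖Δx‖ = 0.0210
realised ‖Δx‖/‖x‖ = 0.0068
realised/bound (from unrounded values) ≈ 0.1026

0.0068
0.0661


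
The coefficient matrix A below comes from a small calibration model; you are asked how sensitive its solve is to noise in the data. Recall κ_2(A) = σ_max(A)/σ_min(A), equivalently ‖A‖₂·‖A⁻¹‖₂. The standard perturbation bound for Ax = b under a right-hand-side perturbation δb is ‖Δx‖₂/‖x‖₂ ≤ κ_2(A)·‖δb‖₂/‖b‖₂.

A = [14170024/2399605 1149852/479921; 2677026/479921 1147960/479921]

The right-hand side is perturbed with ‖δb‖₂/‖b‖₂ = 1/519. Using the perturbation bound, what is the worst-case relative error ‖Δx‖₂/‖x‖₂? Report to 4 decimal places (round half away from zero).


AᵀA = [451785119236/6846735025 37644499728/1369347005; 37644499728/1369347005 3139086544/273869401]; tr = 3137646644/40513225, det = 937024/1620529
solving λ² − 3137646644/40513225·λ + 937024/1620529 = 0 gives λ = 1936/25, 12100/1620529
κ_2(A) = √(λ_max/λ_min) = √((1936/25) / (12100/1620529)) = 101.8400
κ_2(A)·‖δb‖/‖b‖ = 0.1962

0.1962


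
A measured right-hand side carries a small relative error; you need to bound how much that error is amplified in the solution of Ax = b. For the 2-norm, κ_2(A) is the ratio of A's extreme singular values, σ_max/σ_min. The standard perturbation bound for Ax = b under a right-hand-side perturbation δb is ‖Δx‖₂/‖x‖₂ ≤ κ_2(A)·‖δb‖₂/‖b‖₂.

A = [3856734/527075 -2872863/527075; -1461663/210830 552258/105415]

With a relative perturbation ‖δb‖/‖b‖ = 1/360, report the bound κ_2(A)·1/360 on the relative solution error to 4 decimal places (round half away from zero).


0.8078

M = AᵀA = [134255715489/1321322500 -25172481537/330330625; -25172481537/330330625 18879981309/330330625]. tr(M)=8391025629/52852900, det(M)=15752961/52852900
char-poly roots: 3969/25 and 3969/2114116
so κ_2 = √((3969/25) / (3969/2114116)) = 290.8000
worst-case relative error ≤ 290.8000 × 1/360 = 0.8078


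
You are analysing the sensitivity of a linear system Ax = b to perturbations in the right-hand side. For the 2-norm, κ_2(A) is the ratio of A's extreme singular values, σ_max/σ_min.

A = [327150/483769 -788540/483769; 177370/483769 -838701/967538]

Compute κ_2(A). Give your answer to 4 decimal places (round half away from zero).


M = AᵀA = [479194600/809800849 -1150003665/809800849; -1150003665/809800849 11040140809/3239203396]. tr(M)=76668161/19166884, det(M)=625/4791721
solving λ² − 76668161/19166884·λ + 625/4791721 = 0 gives λ = 4, 625/19166884
κ_2(A) = √(λ_max/λ_min) = √(4 / (625/19166884)) = 350.2400

350.2400


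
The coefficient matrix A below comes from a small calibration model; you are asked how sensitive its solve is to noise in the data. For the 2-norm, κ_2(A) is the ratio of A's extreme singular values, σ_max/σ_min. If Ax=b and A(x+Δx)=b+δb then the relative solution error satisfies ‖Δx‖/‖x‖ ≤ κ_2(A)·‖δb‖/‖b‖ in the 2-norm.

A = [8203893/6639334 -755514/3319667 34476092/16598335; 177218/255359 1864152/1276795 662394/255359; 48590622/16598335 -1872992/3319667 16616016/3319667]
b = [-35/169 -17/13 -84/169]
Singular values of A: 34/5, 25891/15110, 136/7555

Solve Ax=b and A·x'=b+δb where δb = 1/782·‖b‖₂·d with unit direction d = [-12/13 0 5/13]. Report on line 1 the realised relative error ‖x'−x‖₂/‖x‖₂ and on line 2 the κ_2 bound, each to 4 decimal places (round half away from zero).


0.1669
0.4831

from the listed singular values, σ₁ = 34/5, σ_n = 136/7555
condition number: (34/5) ÷ (136/7555) = 377.7500
bound on ‖Δx‖/‖x‖: κ·ε = 377.7500·1/782 = 0.4831
solve Ax = b  →  x = [0.1289 -0.5387 -0.2354]
‖b‖ = 1.4142, ‖x‖ = 0.6018
δb = ε·‖b‖·d = [-0.0017 0.0000 0.0007]; solving A·Δx = δb gives ‖Δx‖ = 0.1005
relative error = 0.1669
so the bound overstates the realised error by a factor of ≈ 2.8939 (computed from the unrounded values)


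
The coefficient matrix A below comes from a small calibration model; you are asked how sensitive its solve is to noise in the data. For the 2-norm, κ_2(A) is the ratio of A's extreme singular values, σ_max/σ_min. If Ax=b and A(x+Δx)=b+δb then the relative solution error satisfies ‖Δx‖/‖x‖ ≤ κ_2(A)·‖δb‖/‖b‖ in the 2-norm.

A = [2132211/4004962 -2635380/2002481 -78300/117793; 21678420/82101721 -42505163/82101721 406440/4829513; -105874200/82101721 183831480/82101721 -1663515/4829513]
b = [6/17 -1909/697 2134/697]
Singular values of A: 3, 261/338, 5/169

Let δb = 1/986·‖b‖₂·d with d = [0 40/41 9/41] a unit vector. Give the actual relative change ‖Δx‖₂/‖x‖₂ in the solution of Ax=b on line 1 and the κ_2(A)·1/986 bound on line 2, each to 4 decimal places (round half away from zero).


0.0021
0.1028

from the listed singular values, σ₁ = 3, σ_n = 5/169
condition number: 3 ÷ (5/169) = 101.4000
perturbation bound = 101.4000·1/986 = 0.1028
solve Ax = b  →  x = [57.2200 31.6507 -17.3659]
2-norm of b is 4.1231; of x, 67.6570
δb = ε·‖b‖·d = [0.0000 0.0041 0.0009]; solving A·Δx = δb gives ‖Δx‖ = 0.1413
relative error = 0.0021
tightness: 0.0021 against a bound of 0.1028 (unrounded ratio ≈ 0.0203)


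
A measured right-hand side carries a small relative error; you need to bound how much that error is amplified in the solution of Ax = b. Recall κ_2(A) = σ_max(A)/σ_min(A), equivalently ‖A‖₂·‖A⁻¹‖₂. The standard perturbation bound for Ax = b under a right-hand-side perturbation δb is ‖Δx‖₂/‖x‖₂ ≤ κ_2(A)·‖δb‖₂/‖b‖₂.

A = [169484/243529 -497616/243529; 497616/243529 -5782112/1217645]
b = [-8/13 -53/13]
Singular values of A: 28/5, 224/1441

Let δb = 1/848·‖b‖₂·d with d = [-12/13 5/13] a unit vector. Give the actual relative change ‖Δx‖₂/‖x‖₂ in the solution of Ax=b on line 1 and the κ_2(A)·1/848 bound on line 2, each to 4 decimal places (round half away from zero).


0.0048
0.0425

σ_max = 28/5, σ_min = 224/1441
κ_2(A) = (28/5) / (224/1441) = 36.0250
perturbation bound = 36.0250·1/848 = 0.0425
solve Ax = b  →  x = [-6.2129 -1.8149]
‖b‖₂ = 4.1231 and ‖x‖₂ = 6.4726
with δb = [-0.0045 0.0019], A·Δx = δb → ‖Δx‖ = 0.0313
relative error = 0.0048
tightness: 0.0048 against a bound of 0.0425 (unrounded ratio ≈ 0.1138)


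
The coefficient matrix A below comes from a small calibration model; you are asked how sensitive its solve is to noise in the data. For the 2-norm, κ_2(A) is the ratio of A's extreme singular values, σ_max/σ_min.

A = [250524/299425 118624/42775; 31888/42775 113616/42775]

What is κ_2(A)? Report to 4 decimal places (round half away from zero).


103.2500

AᵀA = [133873552/106605625 65492352/15229375; 65492352/15229375 32081152/2175625]; tr = 2729360/170569, det = 4096/170569
eigenvalues of AᵀA: λ = (tr ± √(tr²−4·det))/2 = 16, 256/170569
so κ_2 = √(16 / (256/170569)) = 103.2500


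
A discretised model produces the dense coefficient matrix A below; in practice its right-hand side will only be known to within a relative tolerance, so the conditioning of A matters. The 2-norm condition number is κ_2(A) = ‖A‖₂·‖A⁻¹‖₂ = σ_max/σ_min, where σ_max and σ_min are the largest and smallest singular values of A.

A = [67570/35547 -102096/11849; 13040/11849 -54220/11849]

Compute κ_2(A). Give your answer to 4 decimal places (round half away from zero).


AᵀA = [21093700/4372281 -10403360/485809; -10403360/485809 46240144/485809]; tr = 260116/2601, det = 1600/2601
char-poly roots: 100 and 16/2601
so κ_2 = √(100 / (16/2601)) = 127.5000

127.5000


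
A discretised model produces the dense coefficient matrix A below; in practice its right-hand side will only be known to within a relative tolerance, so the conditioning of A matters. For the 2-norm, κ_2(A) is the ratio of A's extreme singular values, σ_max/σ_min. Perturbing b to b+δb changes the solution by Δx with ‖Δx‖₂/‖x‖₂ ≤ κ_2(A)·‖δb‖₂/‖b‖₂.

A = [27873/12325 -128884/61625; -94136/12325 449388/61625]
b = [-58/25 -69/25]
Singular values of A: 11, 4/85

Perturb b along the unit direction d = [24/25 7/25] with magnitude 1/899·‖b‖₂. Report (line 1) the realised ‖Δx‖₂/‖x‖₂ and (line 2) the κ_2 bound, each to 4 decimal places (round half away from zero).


σ_max = 11, σ_min = 4/85
condition number: 11 ÷ (4/85) = 233.7500
κ_2(A)·‖δb‖/‖b‖ = 0.2600
solve Ax = b  →  x = [-43.8339 -46.2892]
‖b‖ = 3.6056, ‖x‖ = 63.7503
re-solving with b+δb shifts x by Δx of norm 0.0852
realised ‖Δx‖/‖x‖ = 0.0013
tightness: 0.0013 against a bound of 0.2600 (unrounded ratio ≈ 0.0051)

0.0013
0.2600


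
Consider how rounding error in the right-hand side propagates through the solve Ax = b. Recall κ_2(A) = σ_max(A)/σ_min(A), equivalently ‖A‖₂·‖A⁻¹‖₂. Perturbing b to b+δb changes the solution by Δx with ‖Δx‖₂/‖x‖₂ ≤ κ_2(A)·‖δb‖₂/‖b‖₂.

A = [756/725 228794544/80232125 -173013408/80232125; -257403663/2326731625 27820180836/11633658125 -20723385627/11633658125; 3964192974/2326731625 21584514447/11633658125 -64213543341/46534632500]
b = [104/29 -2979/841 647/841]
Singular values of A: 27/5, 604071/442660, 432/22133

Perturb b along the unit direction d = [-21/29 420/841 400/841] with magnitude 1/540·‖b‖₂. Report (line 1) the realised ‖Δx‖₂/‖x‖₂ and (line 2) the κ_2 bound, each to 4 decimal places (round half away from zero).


0.0024
0.5123

from the listed singular values, σ₁ = 27/5, σ_n = 432/22133
κ_2(A) = (27/5) / (432/22133) = 276.6625
worst-case relative error ≤ 276.6625 × 1/540 = 0.5123
solve Ax = b  →  x = [2.1623 -123.3113 -163.6855]
2-norm of b is 5.0990; of x, 204.9471
Δx = A⁻¹·δb where δb = 1/540·5.0990·d; ‖Δx‖ = 0.4838
realised ‖Δx‖/‖x‖ = 0.0024
tightness: 0.0024 against a bound of 0.5123 (unrounded ratio ≈ 0.0046)


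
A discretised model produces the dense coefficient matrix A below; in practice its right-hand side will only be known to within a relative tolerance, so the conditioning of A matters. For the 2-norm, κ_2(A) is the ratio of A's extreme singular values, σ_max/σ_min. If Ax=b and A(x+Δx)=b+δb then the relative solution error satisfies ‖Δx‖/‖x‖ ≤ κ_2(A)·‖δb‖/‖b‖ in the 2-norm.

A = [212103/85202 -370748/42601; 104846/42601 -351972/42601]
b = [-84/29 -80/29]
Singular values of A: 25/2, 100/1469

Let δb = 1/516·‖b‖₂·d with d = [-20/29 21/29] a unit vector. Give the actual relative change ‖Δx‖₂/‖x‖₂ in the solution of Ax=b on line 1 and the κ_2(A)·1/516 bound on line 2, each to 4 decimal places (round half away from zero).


from the listed singular values, σ₁ = 25/2, σ_n = 100/1469
κ_2(A) = (25/2) / (100/1469) = 183.6250
perturbation bound = 183.6250·1/516 = 0.3559
solve Ax = b  →  x = [-0.0896 0.3072]
‖b‖ = 4.0000, ‖x‖ = 0.3200
re-solving with b+δb shifts x by Δx of norm 0.1139
dividing the unrounded norms, ‖Δx‖/‖x‖ = 0.3559
tightness: 0.3559 against a bound of 0.3559; the bound is attained (ratio 1)

0.3559
0.3559


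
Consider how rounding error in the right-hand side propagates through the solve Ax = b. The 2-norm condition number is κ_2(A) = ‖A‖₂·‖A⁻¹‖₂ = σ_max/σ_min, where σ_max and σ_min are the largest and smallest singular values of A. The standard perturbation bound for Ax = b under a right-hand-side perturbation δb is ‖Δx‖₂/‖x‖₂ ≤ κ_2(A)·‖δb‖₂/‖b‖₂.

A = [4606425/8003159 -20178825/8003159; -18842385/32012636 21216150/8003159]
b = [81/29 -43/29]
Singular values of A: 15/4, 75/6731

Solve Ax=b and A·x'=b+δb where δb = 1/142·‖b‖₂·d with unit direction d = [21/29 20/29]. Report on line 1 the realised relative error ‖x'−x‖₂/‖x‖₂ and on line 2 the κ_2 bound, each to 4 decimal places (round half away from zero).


largest singular value 15/4, smallest 75/6731
κ_2(A) = (15/4) / (75/6731) = 336.5500
perturbation bound = 336.5500·1/142 = 2.3701
solve Ax = b  →  x = [87.7333 18.9200]
‖b‖ = 3.1623, ‖x‖ = 89.7502
Δx = A⁻¹·δb where δb = 1/142·3.1623·d; ‖Δx‖ = 1.9986
realised ‖Δx‖/‖x‖ = 0.0223
so the bound overstates the realised error by a factor of ≈ 106.4307 (computed from the unrounded values)

0.0223
2.3701


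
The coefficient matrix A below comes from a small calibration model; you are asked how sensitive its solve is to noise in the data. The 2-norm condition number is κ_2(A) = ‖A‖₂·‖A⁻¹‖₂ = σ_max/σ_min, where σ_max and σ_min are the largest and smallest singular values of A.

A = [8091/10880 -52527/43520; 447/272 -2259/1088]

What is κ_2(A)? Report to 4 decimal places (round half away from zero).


20.4800

AᵀA = [1332729/409600 -7061013/1638400; -7061013/1638400 37799361/6553600]; tr = 2364921/262144, det = 50625/262144
char-poly roots: 9 and 5625/262144
κ = σ_max/σ_min = 3/(75/512) = 20.4800


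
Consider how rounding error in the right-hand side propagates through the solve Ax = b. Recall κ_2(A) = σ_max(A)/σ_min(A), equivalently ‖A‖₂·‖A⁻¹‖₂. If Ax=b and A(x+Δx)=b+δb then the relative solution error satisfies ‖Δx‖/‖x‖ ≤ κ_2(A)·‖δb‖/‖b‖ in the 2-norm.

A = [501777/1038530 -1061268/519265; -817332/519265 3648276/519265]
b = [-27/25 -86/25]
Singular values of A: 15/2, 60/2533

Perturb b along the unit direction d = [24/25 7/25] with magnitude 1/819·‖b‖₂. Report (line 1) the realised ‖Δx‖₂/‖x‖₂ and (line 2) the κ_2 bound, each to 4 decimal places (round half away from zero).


largest singular value 15/2, smallest 60/2533
κ = σ_max/σ_min = (15/2)/(60/2533) = 316.6250
bound on ‖Δx‖/‖x‖: κ·ε = 316.6250·1/819 = 0.3866
solve Ax = b  →  x = [-82.2862 -18.9244]
‖b‖₂ = 3.6056 and ‖x‖₂ = 84.4343
with δb = [0.0042 0.0012], A·Δx = δb → ‖Δx‖ = 0.1859
relative error = 0.0022
so the bound overstates the realised error by a factor of ≈ 175.6339 (computed from the unrounded values)

0.0022
0.3866
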